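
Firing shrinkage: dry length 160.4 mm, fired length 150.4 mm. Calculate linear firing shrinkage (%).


FS = (160.4 - 150.4) / 160.4 * 100 = 6.23%

6.23


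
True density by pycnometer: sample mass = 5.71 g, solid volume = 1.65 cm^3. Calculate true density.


TD = 5.71 / 1.65 = 3.461 g/cm^3

3.461


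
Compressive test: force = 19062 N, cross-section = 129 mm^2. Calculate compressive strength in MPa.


CS = 19062 / 129 = 147.8 MPa

147.8


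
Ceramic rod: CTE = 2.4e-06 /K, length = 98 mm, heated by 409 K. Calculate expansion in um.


dL = 2.4e-06 * 98 * 409 * 1000 = 96.197 um

96.197


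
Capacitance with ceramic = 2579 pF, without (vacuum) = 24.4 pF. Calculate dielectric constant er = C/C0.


er = 2579 / 24.4 = 105.7

105.7


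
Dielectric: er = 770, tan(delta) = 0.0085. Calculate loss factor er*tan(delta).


Loss = 770 * 0.0085 = 6.545

6.545


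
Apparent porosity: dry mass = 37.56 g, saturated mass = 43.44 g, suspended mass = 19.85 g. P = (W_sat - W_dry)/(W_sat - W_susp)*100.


P = (43.44 - 37.56) / (43.44 - 19.85) * 100 = 5.88 / 23.59 * 100 = 24.9%

24.9


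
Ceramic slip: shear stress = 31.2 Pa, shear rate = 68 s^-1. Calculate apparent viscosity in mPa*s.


eta = tau/gamma * 1000 = 31.2/68 * 1000 = 458.8 mPa*s

458.8


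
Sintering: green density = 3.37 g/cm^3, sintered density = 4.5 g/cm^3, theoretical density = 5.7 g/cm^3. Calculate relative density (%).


Relative = 4.5 / 5.7 * 100 = 78.9%

78.9


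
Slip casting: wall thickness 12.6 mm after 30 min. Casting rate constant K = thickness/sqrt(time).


K = 12.6 / sqrt(30) = 12.6 / 5.4772 = 2.3 mm/min^0.5

2.3


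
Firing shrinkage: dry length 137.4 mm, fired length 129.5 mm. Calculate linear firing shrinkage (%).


FS = (137.4 - 129.5) / 137.4 * 100 = 5.75%

5.75


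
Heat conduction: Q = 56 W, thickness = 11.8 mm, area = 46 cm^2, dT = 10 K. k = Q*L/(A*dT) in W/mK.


k = 56*11.8/1000/(46/10000*10) = 14.37 W/mK

14.37


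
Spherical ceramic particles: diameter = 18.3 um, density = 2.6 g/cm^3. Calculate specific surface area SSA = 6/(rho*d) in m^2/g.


SSA = 6 / (2.6 * 18.3) = 0.126 m^2/g

0.126


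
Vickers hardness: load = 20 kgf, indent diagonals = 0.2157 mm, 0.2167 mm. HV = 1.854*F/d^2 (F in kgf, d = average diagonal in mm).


d_avg = (0.2157+0.2167)/2 = 0.2162 mm
HV = 1.854*20/0.2162^2 = 793

793


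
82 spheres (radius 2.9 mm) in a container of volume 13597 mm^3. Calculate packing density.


V_sphere = 4/3*pi*2.9^3 = 102.1604 mm^3
Total V = 82*102.1604 = 8377.1528 mm^3
PD = 8377.1528 / 13597 = 0.616

0.616


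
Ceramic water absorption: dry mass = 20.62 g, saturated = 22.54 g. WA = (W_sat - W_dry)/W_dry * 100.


WA = (22.54 - 20.62) / 20.62 * 100 = 9.31%

9.31


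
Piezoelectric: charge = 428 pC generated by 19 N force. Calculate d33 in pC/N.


d33 = 428 / 19 = 22.5 pC/N

22.5


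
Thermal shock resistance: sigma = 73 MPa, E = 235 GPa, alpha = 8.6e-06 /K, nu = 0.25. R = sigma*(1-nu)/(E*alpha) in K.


R = 73*(1-0.25)/(235*1000*8.6e-06) = 27 K

27


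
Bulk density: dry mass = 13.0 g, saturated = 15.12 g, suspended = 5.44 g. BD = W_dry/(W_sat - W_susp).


BD = 13.0 / (15.12 - 5.44) = 13.0 / 9.68 = 1.343 g/cm^3

1.343


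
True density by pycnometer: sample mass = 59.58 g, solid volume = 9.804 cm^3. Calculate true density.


TD = 59.58 / 9.804 = 6.077 g/cm^3

6.077


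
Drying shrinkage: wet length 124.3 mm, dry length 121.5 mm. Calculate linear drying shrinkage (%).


DS = (124.3 - 121.5) / 124.3 * 100 = 2.25%

2.25


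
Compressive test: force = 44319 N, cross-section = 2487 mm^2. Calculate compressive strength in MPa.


CS = 44319 / 2487 = 17.8 MPa

17.8


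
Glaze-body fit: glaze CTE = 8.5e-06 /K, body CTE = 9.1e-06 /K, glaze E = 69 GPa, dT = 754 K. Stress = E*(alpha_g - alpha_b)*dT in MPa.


Stress = 69*1000*(8.5e-06 - 9.1e-06)*754 = -31.2 MPa

-31.2


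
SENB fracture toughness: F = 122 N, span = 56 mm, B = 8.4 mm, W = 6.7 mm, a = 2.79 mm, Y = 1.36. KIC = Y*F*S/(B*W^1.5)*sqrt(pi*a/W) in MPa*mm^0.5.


KIC = 1.36*122*56/(8.4*6.7^1.5)*sqrt(pi*2.79/6.7) = 72.95

72.95


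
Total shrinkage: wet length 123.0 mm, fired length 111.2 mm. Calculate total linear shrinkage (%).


TS = (123.0 - 111.2) / 123.0 * 100 = 9.59%

9.59


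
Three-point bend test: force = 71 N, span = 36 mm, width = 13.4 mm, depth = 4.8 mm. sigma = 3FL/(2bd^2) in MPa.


sigma = 3*71*36/(2*13.4*4.8^2) = 12.4 MPa

12.4


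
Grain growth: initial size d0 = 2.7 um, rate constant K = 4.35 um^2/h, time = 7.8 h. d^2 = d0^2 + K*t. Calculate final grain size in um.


d^2 = 2.7^2 + 4.35*7.8 = 41.22
d = sqrt(41.22) = 6.42 um

6.42


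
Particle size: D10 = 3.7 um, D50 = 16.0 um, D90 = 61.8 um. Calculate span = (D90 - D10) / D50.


Span = (61.8 - 3.7) / 16.0 = 58.1 / 16.0 = 3.631

3.631


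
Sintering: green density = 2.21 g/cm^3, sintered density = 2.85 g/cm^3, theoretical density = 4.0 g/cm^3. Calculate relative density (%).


Relative = 2.85 / 4.0 * 100 = 71.3%

71.3


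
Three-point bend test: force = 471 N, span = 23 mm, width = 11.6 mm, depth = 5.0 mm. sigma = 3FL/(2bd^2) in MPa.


sigma = 3*471*23/(2*11.6*5.0^2) = 56.0 MPa

56.0


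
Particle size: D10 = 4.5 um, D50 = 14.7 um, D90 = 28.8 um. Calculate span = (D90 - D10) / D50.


Span = (28.8 - 4.5) / 14.7 = 24.3 / 14.7 = 1.653

1.653


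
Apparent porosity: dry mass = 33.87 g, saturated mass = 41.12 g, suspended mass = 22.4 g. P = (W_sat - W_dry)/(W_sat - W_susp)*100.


P = (41.12 - 33.87) / (41.12 - 22.4) * 100 = 7.25 / 18.72 * 100 = 38.7%

38.7


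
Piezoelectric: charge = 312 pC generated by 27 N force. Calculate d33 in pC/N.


d33 = 312 / 27 = 11.6 pC/N

11.6


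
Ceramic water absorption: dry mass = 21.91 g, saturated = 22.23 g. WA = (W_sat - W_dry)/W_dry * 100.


WA = (22.23 - 21.91) / 21.91 * 100 = 1.46%

1.46


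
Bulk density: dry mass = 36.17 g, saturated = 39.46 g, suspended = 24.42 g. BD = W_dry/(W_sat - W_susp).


BD = 36.17 / (39.46 - 24.42) = 36.17 / 15.04 = 2.405 g/cm^3

2.405


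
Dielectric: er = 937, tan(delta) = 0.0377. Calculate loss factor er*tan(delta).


Loss = 937 * 0.0377 = 35.325

35.325


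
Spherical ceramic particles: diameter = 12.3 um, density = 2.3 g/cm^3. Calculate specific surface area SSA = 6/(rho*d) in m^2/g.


SSA = 6 / (2.3 * 12.3) = 0.212 m^2/g

0.212


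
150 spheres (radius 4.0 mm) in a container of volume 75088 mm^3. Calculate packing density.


V_sphere = 4/3*pi*4.0^3 = 268.0826 mm^3
Total V = 150*268.0826 = 40212.39 mm^3
PD = 40212.39 / 75088 = 0.536

0.536


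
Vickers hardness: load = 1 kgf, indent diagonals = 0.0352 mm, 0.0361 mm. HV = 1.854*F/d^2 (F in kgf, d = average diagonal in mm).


d_avg = (0.0352+0.0361)/2 = 0.03565 mm
HV = 1.854*1/0.03565^2 = 1459

1459


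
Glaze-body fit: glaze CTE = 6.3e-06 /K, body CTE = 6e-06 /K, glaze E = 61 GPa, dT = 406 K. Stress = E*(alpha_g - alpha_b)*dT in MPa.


Stress = 61*1000*(6.3e-06 - 6e-06)*406 = 7.4 MPa

7.4


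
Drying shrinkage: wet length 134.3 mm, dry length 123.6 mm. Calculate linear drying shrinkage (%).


DS = (134.3 - 123.6) / 134.3 * 100 = 7.97%

7.97


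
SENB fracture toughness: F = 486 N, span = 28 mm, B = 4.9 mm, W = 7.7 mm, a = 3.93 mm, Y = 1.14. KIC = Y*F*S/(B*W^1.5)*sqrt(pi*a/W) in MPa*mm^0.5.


KIC = 1.14*486*28/(4.9*7.7^1.5)*sqrt(pi*3.93/7.7) = 187.63

187.63


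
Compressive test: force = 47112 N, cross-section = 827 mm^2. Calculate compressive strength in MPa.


CS = 47112 / 827 = 57.0 MPa

57.0


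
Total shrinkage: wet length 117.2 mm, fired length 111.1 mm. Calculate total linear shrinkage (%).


TS = (117.2 - 111.1) / 117.2 * 100 = 5.2%

5.2


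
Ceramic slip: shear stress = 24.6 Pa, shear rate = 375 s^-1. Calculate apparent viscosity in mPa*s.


eta = tau/gamma * 1000 = 24.6/375 * 1000 = 65.6 mPa*s

65.6


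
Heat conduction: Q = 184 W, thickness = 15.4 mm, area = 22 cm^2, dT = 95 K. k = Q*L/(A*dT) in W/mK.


k = 184*15.4/1000/(22/10000*95) = 13.56 W/mK

13.56


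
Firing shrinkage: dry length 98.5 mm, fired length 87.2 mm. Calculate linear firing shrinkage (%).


FS = (98.5 - 87.2) / 98.5 * 100 = 11.47%

11.47


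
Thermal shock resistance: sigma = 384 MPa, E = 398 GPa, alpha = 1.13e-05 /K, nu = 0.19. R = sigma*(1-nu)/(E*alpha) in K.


R = 384*(1-0.19)/(398*1000*1.13e-05) = 69 K

69


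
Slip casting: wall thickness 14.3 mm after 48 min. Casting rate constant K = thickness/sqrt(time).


K = 14.3 / sqrt(48) = 14.3 / 6.9282 = 2.064 mm/min^0.5

2.064


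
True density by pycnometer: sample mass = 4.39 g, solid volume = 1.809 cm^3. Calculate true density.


TD = 4.39 / 1.809 = 2.427 g/cm^3

2.427


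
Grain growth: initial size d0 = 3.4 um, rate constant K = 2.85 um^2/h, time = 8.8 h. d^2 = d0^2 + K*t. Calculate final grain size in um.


d^2 = 3.4^2 + 2.85*8.8 = 36.64
d = sqrt(36.64) = 6.05 um

6.05


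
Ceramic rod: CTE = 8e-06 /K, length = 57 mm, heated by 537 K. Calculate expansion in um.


dL = 8e-06 * 57 * 537 * 1000 = 244.872 um

244.872


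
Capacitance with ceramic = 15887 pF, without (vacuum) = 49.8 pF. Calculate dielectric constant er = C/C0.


er = 15887 / 49.8 = 319.02

319.02


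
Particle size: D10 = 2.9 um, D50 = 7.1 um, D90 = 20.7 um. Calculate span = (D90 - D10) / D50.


Span = (20.7 - 2.9) / 7.1 = 17.8 / 7.1 = 2.507

2.507


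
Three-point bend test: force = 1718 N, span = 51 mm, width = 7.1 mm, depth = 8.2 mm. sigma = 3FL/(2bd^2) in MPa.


sigma = 3*1718*51/(2*7.1*8.2^2) = 275.3 MPa

275.3


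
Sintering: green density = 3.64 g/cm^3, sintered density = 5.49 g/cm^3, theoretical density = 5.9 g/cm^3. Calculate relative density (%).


Relative = 5.49 / 5.9 * 100 = 93.1%

93.1


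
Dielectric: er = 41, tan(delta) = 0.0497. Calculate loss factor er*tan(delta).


Loss = 41 * 0.0497 = 2.038

2.038


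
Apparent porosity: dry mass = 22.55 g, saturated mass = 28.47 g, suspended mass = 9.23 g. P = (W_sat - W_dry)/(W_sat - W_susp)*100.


P = (28.47 - 22.55) / (28.47 - 9.23) * 100 = 5.92 / 19.24 * 100 = 30.8%

30.8


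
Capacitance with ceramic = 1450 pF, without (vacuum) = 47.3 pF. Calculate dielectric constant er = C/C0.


er = 1450 / 47.3 = 30.66

30.66


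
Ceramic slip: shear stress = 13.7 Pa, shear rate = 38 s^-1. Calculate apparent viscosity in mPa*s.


eta = tau/gamma * 1000 = 13.7/38 * 1000 = 360.5 mPa*s

360.5


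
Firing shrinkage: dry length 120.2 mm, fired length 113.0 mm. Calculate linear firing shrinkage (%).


FS = (120.2 - 113.0) / 120.2 * 100 = 5.99%

5.99


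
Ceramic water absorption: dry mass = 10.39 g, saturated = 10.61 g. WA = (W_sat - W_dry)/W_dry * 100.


WA = (10.61 - 10.39) / 10.39 * 100 = 2.12%

2.12


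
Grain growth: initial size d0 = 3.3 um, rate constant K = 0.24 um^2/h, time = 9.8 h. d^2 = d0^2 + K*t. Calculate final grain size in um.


d^2 = 3.3^2 + 0.24*9.8 = 13.242
d = sqrt(13.242) = 3.64 um

3.64


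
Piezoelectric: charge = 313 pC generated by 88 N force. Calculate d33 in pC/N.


d33 = 313 / 88 = 3.6 pC/N

3.6


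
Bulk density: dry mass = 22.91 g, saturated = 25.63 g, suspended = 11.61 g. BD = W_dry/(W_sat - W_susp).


BD = 22.91 / (25.63 - 11.61) = 22.91 / 14.02 = 1.634 g/cm^3

1.634


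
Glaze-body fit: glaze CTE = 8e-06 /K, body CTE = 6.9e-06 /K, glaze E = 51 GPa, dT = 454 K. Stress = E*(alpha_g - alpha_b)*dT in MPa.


Stress = 51*1000*(8e-06 - 6.9e-06)*454 = 25.5 MPa

25.5


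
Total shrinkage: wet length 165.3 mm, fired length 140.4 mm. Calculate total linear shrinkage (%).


TS = (165.3 - 140.4) / 165.3 * 100 = 15.06%

15.06


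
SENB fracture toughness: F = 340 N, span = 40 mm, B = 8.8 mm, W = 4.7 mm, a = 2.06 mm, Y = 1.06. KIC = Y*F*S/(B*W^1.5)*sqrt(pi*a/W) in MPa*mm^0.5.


KIC = 1.06*340*40/(8.8*4.7^1.5)*sqrt(pi*2.06/4.7) = 188.66

188.66


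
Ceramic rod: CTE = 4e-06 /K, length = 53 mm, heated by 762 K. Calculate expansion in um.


dL = 4e-06 * 53 * 762 * 1000 = 161.544 um

161.544


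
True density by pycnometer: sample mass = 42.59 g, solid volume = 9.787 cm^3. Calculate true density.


TD = 42.59 / 9.787 = 4.352 g/cm^3

4.352


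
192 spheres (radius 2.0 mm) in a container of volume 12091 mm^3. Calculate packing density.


V_sphere = 4/3*pi*2.0^3 = 33.5103 mm^3
Total V = 192*33.5103 = 6433.9776 mm^3
PD = 6433.9776 / 12091 = 0.532

0.532


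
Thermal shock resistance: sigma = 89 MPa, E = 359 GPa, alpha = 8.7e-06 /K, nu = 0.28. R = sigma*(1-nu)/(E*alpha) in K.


R = 89*(1-0.28)/(359*1000*8.7e-06) = 21 K

21


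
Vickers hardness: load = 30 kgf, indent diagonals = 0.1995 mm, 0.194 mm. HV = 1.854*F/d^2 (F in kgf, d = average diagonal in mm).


d_avg = (0.1995+0.194)/2 = 0.19675 mm
HV = 1.854*30/0.19675^2 = 1437

1437


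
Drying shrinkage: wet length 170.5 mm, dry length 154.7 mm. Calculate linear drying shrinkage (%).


DS = (170.5 - 154.7) / 170.5 * 100 = 9.27%

9.27


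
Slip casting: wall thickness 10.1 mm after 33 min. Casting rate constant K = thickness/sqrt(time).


K = 10.1 / sqrt(33) = 10.1 / 5.7446 = 1.758 mm/min^0.5

1.758


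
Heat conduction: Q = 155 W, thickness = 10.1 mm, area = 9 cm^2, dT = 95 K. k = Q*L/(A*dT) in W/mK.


k = 155*10.1/1000/(9/10000*95) = 18.31 W/mK

18.31


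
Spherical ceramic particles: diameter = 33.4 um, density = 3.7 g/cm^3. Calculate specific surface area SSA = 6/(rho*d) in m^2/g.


SSA = 6 / (3.7 * 33.4) = 0.049 m^2/g

0.049


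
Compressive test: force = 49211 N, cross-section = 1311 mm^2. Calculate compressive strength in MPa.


CS = 49211 / 1311 = 37.5 MPa

37.5


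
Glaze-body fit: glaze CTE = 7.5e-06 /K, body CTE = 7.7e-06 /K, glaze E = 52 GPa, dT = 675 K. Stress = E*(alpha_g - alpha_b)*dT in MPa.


Stress = 52*1000*(7.5e-06 - 7.7e-06)*675 = -7.0 MPa

-7.0


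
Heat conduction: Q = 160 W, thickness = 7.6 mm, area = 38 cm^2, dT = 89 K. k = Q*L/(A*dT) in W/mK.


k = 160*7.6/1000/(38/10000*89) = 3.6 W/mK

3.6


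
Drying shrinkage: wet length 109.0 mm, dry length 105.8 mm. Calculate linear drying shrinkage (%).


DS = (109.0 - 105.8) / 109.0 * 100 = 2.94%

2.94


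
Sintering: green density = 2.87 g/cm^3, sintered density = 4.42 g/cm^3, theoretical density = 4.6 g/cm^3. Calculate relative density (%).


Relative = 4.42 / 4.6 * 100 = 96.1%

96.1


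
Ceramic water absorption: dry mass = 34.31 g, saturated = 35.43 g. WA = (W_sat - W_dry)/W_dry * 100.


WA = (35.43 - 34.31) / 34.31 * 100 = 3.26%

3.26


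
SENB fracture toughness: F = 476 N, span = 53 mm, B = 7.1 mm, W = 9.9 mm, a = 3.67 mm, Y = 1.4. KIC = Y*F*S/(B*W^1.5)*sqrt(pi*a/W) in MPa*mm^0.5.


KIC = 1.4*476*53/(7.1*9.9^1.5)*sqrt(pi*3.67/9.9) = 172.34

172.34


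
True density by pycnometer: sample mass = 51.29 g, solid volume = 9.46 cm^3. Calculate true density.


TD = 51.29 / 9.46 = 5.422 g/cm^3

5.422


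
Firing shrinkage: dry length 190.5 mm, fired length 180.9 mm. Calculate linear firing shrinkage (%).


FS = (190.5 - 180.9) / 190.5 * 100 = 5.04%

5.04


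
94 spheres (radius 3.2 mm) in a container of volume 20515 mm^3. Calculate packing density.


V_sphere = 4/3*pi*3.2^3 = 137.2583 mm^3
Total V = 94*137.2583 = 12902.2802 mm^3
PD = 12902.2802 / 20515 = 0.629

0.629


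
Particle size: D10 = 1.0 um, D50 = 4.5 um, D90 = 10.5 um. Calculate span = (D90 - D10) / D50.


Span = (10.5 - 1.0) / 4.5 = 9.5 / 4.5 = 2.111

2.111


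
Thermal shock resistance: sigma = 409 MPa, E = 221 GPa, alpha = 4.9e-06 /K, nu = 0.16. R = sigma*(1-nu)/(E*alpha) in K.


R = 409*(1-0.16)/(221*1000*4.9e-06) = 317 K

317


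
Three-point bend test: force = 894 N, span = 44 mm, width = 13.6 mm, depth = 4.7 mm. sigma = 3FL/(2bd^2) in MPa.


sigma = 3*894*44/(2*13.6*4.7^2) = 196.4 MPa

196.4


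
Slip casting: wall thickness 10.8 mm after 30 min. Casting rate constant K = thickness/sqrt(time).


K = 10.8 / sqrt(30) = 10.8 / 5.4772 = 1.972 mm/min^0.5

1.972


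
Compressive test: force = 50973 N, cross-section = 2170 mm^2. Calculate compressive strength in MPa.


CS = 50973 / 2170 = 23.5 MPa

23.5


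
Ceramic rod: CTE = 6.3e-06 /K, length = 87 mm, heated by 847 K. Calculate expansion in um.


dL = 6.3e-06 * 87 * 847 * 1000 = 464.241 um

464.241


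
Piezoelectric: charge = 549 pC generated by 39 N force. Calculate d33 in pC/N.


d33 = 549 / 39 = 14.1 pC/N

14.1


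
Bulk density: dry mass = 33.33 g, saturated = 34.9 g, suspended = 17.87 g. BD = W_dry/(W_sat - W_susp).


BD = 33.33 / (34.9 - 17.87) = 33.33 / 17.03 = 1.957 g/cm^3

1.957


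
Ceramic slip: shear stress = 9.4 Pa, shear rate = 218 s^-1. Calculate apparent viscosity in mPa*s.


eta = tau/gamma * 1000 = 9.4/218 * 1000 = 43.1 mPa*s

43.1


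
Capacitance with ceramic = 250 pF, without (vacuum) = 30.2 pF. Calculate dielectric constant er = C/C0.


er = 250 / 30.2 = 8.28

8.28


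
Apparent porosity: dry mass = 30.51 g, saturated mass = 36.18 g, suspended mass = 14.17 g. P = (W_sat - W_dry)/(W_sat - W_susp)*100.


P = (36.18 - 30.51) / (36.18 - 14.17) * 100 = 5.67 / 22.01 * 100 = 25.8%

25.8


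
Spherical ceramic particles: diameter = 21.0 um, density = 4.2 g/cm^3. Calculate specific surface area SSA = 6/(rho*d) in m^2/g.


SSA = 6 / (4.2 * 21.0) = 0.068 m^2/g

0.068


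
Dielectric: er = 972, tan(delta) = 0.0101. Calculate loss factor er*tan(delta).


Loss = 972 * 0.0101 = 9.817

9.817


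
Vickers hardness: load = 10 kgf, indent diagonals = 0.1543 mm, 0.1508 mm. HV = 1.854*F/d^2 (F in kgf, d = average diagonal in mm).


d_avg = (0.1543+0.1508)/2 = 0.15255 mm
HV = 1.854*10/0.15255^2 = 797

797


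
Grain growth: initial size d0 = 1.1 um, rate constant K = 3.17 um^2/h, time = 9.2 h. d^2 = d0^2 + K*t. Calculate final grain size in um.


d^2 = 1.1^2 + 3.17*9.2 = 30.374
d = sqrt(30.374) = 5.51 um

5.51


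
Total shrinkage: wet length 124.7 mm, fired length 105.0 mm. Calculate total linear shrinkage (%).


TS = (124.7 - 105.0) / 124.7 * 100 = 15.8%

15.8


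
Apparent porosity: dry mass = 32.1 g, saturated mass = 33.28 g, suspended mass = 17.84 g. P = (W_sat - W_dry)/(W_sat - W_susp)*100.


P = (33.28 - 32.1) / (33.28 - 17.84) * 100 = 1.18 / 15.44 * 100 = 7.6%

7.6


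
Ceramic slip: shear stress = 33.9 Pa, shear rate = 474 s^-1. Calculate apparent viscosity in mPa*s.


eta = tau/gamma * 1000 = 33.9/474 * 1000 = 71.5 mPa*s

71.5


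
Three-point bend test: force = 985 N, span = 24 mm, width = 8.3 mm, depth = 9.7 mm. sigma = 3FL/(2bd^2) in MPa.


sigma = 3*985*24/(2*8.3*9.7^2) = 45.4 MPa

45.4


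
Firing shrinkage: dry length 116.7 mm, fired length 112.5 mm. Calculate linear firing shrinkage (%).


FS = (116.7 - 112.5) / 116.7 * 100 = 3.6%

3.6


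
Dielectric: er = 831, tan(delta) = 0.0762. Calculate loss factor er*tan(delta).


Loss = 831 * 0.0762 = 63.322

63.322


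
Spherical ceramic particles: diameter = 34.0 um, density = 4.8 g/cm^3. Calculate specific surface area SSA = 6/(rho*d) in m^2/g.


SSA = 6 / (4.8 * 34.0) = 0.037 m^2/g

0.037


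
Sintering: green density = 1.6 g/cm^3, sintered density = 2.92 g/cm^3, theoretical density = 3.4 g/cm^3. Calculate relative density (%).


Relative = 2.92 / 3.4 * 100 = 85.9%

85.9


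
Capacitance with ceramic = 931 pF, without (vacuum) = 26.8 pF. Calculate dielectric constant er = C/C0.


er = 931 / 26.8 = 34.74

34.74


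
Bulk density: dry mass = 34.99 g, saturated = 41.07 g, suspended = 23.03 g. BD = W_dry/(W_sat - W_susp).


BD = 34.99 / (41.07 - 23.03) = 34.99 / 18.04 = 1.94 g/cm^3

1.94


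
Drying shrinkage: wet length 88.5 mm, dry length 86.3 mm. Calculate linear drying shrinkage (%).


DS = (88.5 - 86.3) / 88.5 * 100 = 2.49%

2.49


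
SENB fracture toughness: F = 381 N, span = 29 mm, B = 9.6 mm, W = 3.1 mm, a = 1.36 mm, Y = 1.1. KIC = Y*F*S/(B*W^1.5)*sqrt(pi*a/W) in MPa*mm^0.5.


KIC = 1.1*381*29/(9.6*3.1^1.5)*sqrt(pi*1.36/3.1) = 272.31

272.31


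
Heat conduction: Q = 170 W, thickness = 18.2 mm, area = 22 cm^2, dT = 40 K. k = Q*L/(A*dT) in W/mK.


k = 170*18.2/1000/(22/10000*40) = 35.16 W/mK

35.16


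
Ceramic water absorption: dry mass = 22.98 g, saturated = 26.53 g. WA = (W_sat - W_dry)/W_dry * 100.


WA = (26.53 - 22.98) / 22.98 * 100 = 15.45%

15.45


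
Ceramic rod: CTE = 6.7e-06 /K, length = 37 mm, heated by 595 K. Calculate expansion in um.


dL = 6.7e-06 * 37 * 595 * 1000 = 147.501 um

147.501


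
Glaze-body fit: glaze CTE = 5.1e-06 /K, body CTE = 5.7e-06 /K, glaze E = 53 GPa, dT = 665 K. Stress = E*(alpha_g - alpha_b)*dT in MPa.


Stress = 53*1000*(5.1e-06 - 5.7e-06)*665 = -21.1 MPa

-21.1


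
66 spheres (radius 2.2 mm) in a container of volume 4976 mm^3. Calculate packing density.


V_sphere = 4/3*pi*2.2^3 = 44.6022 mm^3
Total V = 66*44.6022 = 2943.7452 mm^3
PD = 2943.7452 / 4976 = 0.592

0.592


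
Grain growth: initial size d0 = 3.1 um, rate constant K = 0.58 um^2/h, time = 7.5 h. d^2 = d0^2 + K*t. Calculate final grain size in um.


d^2 = 3.1^2 + 0.58*7.5 = 13.96
d = sqrt(13.96) = 3.74 um

3.74


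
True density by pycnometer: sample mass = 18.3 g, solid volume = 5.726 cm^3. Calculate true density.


TD = 18.3 / 5.726 = 3.196 g/cm^3

3.196


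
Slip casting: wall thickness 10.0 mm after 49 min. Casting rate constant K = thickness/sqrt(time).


K = 10.0 / sqrt(49) = 10.0 / 7.0 = 1.429 mm/min^0.5

1.429


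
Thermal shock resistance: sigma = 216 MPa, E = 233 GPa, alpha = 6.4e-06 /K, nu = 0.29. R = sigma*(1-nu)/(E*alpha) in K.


R = 216*(1-0.29)/(233*1000*6.4e-06) = 103 K

103


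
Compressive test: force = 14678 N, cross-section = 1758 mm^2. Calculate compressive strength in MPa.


CS = 14678 / 1758 = 8.3 MPa

8.3


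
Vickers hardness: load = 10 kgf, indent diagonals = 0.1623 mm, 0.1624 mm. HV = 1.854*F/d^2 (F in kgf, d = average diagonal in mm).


d_avg = (0.1623+0.1624)/2 = 0.16235 mm
HV = 1.854*10/0.16235^2 = 703

703


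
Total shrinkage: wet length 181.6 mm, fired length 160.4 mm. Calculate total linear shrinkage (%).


TS = (181.6 - 160.4) / 181.6 * 100 = 11.67%

11.67


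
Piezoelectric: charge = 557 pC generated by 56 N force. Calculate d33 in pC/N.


d33 = 557 / 56 = 9.9 pC/N

9.9


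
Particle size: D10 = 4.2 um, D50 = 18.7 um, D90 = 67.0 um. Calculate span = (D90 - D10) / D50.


Span = (67.0 - 4.2) / 18.7 = 62.8 / 18.7 = 3.358

3.358


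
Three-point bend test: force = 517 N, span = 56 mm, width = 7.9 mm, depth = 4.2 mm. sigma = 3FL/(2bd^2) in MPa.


sigma = 3*517*56/(2*7.9*4.2^2) = 311.6 MPa

311.6


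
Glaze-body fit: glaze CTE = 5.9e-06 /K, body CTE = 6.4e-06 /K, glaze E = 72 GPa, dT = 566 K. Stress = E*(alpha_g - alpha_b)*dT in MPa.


Stress = 72*1000*(5.9e-06 - 6.4e-06)*566 = -20.4 MPa

-20.4


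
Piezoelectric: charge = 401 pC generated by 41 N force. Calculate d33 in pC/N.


d33 = 401 / 41 = 9.8 pC/N

9.8


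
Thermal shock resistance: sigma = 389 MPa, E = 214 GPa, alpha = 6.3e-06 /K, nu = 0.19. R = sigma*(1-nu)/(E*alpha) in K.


R = 389*(1-0.19)/(214*1000*6.3e-06) = 234 K

234


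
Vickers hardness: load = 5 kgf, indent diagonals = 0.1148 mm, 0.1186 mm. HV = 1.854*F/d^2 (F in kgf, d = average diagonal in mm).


d_avg = (0.1148+0.1186)/2 = 0.1167 mm
HV = 1.854*5/0.1167^2 = 681

681


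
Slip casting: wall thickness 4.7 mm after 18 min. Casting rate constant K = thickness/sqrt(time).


K = 4.7 / sqrt(18) = 4.7 / 4.2426 = 1.108 mm/min^0.5

1.108


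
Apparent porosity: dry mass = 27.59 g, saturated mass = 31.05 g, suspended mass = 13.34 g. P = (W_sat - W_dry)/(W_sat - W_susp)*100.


P = (31.05 - 27.59) / (31.05 - 13.34) * 100 = 3.46 / 17.71 * 100 = 19.5%

19.5


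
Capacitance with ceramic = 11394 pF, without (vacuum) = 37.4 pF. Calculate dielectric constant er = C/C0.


er = 11394 / 37.4 = 304.65

304.65


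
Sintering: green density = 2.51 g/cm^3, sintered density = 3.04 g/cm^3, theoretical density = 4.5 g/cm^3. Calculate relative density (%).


Relative = 3.04 / 4.5 * 100 = 67.6%

67.6


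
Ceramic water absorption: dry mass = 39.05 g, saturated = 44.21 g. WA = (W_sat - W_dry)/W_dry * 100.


WA = (44.21 - 39.05) / 39.05 * 100 = 13.21%

13.21


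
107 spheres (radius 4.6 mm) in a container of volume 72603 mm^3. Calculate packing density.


V_sphere = 4/3*pi*4.6^3 = 407.7201 mm^3
Total V = 107*407.7201 = 43626.0507 mm^3
PD = 43626.0507 / 72603 = 0.601

0.601


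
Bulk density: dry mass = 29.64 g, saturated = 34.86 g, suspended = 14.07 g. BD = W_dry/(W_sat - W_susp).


BD = 29.64 / (34.86 - 14.07) = 29.64 / 20.79 = 1.426 g/cm^3

1.426


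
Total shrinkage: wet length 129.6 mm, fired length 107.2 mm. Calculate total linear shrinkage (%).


TS = (129.6 - 107.2) / 129.6 * 100 = 17.28%

17.28


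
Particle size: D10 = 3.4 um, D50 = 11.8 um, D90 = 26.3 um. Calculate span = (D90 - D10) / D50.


Span = (26.3 - 3.4) / 11.8 = 22.9 / 11.8 = 1.941

1.941


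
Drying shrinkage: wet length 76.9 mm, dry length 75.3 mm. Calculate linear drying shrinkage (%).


DS = (76.9 - 75.3) / 76.9 * 100 = 2.08%

2.08


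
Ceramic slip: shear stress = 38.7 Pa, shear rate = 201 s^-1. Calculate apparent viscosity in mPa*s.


eta = tau/gamma * 1000 = 38.7/201 * 1000 = 192.5 mPa*s

192.5


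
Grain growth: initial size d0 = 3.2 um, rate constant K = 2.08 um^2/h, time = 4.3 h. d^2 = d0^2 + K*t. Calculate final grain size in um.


d^2 = 3.2^2 + 2.08*4.3 = 19.184
d = sqrt(19.184) = 4.38 um

4.38


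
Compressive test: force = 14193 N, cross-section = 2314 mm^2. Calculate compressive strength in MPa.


CS = 14193 / 2314 = 6.1 MPa

6.1


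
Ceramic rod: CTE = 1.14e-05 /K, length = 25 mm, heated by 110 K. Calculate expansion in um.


dL = 1.14e-05 * 25 * 110 * 1000 = 31.35 um

31.35


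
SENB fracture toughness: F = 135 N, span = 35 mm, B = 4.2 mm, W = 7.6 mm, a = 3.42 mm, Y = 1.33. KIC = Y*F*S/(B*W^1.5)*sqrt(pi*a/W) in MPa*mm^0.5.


KIC = 1.33*135*35/(4.2*7.6^1.5)*sqrt(pi*3.42/7.6) = 84.91

84.91


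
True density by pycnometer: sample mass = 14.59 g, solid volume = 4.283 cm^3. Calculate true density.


TD = 14.59 / 4.283 = 3.406 g/cm^3

3.406


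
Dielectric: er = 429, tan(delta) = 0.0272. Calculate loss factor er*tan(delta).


Loss = 429 * 0.0272 = 11.669

11.669


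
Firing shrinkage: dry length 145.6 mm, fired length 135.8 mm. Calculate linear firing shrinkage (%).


FS = (145.6 - 135.8) / 145.6 * 100 = 6.73%

6.73


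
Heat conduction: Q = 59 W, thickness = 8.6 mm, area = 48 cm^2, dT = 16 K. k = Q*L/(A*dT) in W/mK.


k = 59*8.6/1000/(48/10000*16) = 6.61 W/mK

6.61


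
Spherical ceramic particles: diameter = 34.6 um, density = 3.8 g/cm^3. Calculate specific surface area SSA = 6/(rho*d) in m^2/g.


SSA = 6 / (3.8 * 34.6) = 0.046 m^2/g

0.046


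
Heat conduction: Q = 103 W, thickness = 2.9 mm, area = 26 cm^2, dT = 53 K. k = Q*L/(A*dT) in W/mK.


k = 103*2.9/1000/(26/10000*53) = 2.17 W/mK

2.17


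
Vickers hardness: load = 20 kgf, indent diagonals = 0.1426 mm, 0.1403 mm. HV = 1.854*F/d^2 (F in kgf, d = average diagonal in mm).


d_avg = (0.1426+0.1403)/2 = 0.14145 mm
HV = 1.854*20/0.14145^2 = 1853

1853


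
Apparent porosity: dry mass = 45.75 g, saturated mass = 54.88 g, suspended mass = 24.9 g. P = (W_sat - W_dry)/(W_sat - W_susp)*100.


P = (54.88 - 45.75) / (54.88 - 24.9) * 100 = 9.13 / 29.98 * 100 = 30.5%

30.5


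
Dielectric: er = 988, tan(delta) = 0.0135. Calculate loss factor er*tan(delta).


Loss = 988 * 0.0135 = 13.338

13.338


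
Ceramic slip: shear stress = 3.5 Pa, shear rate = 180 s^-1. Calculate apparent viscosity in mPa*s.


eta = tau/gamma * 1000 = 3.5/180 * 1000 = 19.4 mPa*s

19.4


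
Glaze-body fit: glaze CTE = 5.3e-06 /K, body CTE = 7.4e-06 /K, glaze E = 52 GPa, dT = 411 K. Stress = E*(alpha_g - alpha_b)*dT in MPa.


Stress = 52*1000*(5.3e-06 - 7.4e-06)*411 = -44.9 MPa

-44.9


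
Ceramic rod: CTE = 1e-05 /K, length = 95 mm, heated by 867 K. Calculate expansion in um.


dL = 1e-05 * 95 * 867 * 1000 = 823.65 um

823.65


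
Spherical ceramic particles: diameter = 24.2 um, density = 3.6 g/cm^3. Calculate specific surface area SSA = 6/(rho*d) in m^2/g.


SSA = 6 / (3.6 * 24.2) = 0.069 m^2/g

0.069


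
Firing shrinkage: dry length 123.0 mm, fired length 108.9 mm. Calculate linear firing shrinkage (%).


FS = (123.0 - 108.9) / 123.0 * 100 = 11.46%

11.46


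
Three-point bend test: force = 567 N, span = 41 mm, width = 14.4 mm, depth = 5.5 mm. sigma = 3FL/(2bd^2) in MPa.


sigma = 3*567*41/(2*14.4*5.5^2) = 80.1 MPa

80.1


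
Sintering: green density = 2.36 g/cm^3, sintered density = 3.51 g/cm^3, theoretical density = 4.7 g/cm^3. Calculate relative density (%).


Relative = 3.51 / 4.7 * 100 = 74.7%

74.7


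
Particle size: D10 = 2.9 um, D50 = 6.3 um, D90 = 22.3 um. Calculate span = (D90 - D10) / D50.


Span = (22.3 - 2.9) / 6.3 = 19.4 / 6.3 = 3.079

3.079


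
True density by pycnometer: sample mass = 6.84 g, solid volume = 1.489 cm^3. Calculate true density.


TD = 6.84 / 1.489 = 4.594 g/cm^3

4.594


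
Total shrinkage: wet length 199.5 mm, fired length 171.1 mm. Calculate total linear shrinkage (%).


TS = (199.5 - 171.1) / 199.5 * 100 = 14.24%

14.24


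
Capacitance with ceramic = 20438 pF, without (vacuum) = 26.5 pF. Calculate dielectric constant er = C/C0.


er = 20438 / 26.5 = 771.25

771.25


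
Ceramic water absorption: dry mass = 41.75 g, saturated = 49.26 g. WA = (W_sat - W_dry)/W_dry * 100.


WA = (49.26 - 41.75) / 41.75 * 100 = 17.99%

17.99


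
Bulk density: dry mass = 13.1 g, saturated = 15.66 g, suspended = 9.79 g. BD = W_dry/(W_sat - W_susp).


BD = 13.1 / (15.66 - 9.79) = 13.1 / 5.87 = 2.232 g/cm^3

2.232


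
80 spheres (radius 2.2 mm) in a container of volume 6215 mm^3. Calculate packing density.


V_sphere = 4/3*pi*2.2^3 = 44.6022 mm^3
Total V = 80*44.6022 = 3568.176 mm^3
PD = 3568.176 / 6215 = 0.574

0.574


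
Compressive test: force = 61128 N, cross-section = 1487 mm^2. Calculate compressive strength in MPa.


CS = 61128 / 1487 = 41.1 MPa

41.1


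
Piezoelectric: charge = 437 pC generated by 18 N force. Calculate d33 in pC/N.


d33 = 437 / 18 = 24.3 pC/N

24.3


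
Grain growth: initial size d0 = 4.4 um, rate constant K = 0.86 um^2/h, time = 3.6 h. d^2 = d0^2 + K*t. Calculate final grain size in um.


d^2 = 4.4^2 + 0.86*3.6 = 22.456
d = sqrt(22.456) = 4.74 um

4.74


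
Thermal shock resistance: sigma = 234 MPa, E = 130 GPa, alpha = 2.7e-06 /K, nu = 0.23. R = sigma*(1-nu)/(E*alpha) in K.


R = 234*(1-0.23)/(130*1000*2.7e-06) = 513 K

513


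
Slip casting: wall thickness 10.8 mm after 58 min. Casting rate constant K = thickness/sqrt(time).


K = 10.8 / sqrt(58) = 10.8 / 7.6158 = 1.418 mm/min^0.5

1.418


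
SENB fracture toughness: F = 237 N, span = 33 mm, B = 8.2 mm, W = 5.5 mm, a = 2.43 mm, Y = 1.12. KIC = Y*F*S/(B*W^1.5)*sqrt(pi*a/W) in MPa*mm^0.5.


KIC = 1.12*237*33/(8.2*5.5^1.5)*sqrt(pi*2.43/5.5) = 97.57

97.57


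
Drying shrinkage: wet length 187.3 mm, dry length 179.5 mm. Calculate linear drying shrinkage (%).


DS = (187.3 - 179.5) / 187.3 * 100 = 4.16%

4.16


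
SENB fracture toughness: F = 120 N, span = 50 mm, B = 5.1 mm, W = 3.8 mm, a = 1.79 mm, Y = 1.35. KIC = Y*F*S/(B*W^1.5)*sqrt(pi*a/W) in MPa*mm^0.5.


KIC = 1.35*120*50/(5.1*3.8^1.5)*sqrt(pi*1.79/3.8) = 260.82

260.82


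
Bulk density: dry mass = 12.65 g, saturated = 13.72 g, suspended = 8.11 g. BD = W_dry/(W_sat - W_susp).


BD = 12.65 / (13.72 - 8.11) = 12.65 / 5.61 = 2.255 g/cm^3

2.255


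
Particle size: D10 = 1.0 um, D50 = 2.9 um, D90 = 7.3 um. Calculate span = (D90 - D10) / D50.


Span = (7.3 - 1.0) / 2.9 = 6.3 / 2.9 = 2.172

2.172


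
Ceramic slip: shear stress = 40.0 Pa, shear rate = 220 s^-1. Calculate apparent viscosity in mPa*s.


eta = tau/gamma * 1000 = 40.0/220 * 1000 = 181.8 mPa*s

181.8


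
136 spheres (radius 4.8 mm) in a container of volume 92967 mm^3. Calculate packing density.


V_sphere = 4/3*pi*4.8^3 = 463.2467 mm^3
Total V = 136*463.2467 = 63001.5512 mm^3
PD = 63001.5512 / 92967 = 0.678

0.678


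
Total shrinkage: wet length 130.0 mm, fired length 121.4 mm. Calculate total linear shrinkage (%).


TS = (130.0 - 121.4) / 130.0 * 100 = 6.62%

6.62


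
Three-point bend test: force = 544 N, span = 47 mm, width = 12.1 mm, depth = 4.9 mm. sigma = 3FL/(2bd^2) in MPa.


sigma = 3*544*47/(2*12.1*4.9^2) = 132.0 MPa

132.0


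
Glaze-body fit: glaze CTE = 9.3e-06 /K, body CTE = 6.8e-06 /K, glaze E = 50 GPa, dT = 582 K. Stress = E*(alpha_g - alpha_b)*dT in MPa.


Stress = 50*1000*(9.3e-06 - 6.8e-06)*582 = 72.8 MPa

72.8


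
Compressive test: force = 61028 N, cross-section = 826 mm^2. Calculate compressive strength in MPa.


CS = 61028 / 826 = 73.9 MPa

73.9


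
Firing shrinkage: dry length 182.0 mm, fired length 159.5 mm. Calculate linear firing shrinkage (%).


FS = (182.0 - 159.5) / 182.0 * 100 = 12.36%

12.36


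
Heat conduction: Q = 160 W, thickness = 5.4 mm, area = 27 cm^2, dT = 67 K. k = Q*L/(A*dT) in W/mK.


k = 160*5.4/1000/(27/10000*67) = 4.78 W/mK

4.78


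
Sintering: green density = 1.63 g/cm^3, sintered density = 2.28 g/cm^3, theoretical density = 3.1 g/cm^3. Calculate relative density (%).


Relative = 2.28 / 3.1 * 100 = 73.5%

73.5


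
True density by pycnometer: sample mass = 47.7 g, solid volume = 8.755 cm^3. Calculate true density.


TD = 47.7 / 8.755 = 5.448 g/cm^3

5.448


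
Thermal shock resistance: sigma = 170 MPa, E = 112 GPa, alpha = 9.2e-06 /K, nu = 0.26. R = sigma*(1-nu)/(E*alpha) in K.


R = 170*(1-0.26)/(112*1000*9.2e-06) = 122 K

122


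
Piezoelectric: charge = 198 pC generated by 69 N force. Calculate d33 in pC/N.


d33 = 198 / 69 = 2.9 pC/N

2.9


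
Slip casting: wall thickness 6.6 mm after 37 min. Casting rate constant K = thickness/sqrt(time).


K = 6.6 / sqrt(37) = 6.6 / 6.0828 = 1.085 mm/min^0.5

1.085


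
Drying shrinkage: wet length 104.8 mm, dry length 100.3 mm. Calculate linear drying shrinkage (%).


DS = (104.8 - 100.3) / 104.8 * 100 = 4.29%

4.29


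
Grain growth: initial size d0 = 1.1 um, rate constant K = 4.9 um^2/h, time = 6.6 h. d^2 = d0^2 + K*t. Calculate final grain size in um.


d^2 = 1.1^2 + 4.9*6.6 = 33.55
d = sqrt(33.55) = 5.79 um

5.79


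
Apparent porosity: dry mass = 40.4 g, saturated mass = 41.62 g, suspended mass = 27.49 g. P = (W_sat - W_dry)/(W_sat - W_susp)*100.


P = (41.62 - 40.4) / (41.62 - 27.49) * 100 = 1.22 / 14.13 * 100 = 8.6%

8.6


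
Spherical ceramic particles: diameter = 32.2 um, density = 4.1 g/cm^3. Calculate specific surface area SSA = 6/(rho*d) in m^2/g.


SSA = 6 / (4.1 * 32.2) = 0.045 m^2/g

0.045


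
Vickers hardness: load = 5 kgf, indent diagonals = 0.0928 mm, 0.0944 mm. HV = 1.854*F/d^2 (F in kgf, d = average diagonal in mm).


d_avg = (0.0928+0.0944)/2 = 0.0936 mm
HV = 1.854*5/0.0936^2 = 1058

1058


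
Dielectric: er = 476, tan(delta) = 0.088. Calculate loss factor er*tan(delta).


Loss = 476 * 0.088 = 41.888

41.888


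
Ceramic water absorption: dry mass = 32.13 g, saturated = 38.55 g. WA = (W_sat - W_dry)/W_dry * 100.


WA = (38.55 - 32.13) / 32.13 * 100 = 19.98%

19.98


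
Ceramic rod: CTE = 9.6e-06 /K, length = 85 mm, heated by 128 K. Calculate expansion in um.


dL = 9.6e-06 * 85 * 128 * 1000 = 104.448 um

104.448


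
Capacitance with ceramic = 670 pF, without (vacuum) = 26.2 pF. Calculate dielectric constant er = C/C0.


er = 670 / 26.2 = 25.57

25.57


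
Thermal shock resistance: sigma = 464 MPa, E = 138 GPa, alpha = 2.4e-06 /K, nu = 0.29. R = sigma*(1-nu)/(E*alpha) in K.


R = 464*(1-0.29)/(138*1000*2.4e-06) = 995 K

995


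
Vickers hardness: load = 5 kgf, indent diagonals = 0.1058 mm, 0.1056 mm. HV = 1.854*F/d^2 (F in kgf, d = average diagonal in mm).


d_avg = (0.1058+0.1056)/2 = 0.1057 mm
HV = 1.854*5/0.1057^2 = 830

830


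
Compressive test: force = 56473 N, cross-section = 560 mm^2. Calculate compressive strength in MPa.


CS = 56473 / 560 = 100.8 MPa

100.8


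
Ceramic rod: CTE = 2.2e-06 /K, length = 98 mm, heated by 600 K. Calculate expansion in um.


dL = 2.2e-06 * 98 * 600 * 1000 = 129.36 um

129.36


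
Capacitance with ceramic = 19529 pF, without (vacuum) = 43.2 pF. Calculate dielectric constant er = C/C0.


er = 19529 / 43.2 = 452.06

452.06


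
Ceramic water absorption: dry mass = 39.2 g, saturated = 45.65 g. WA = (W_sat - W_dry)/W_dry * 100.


WA = (45.65 - 39.2) / 39.2 * 100 = 16.45%

16.45


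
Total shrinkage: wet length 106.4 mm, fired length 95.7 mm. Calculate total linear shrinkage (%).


TS = (106.4 - 95.7) / 106.4 * 100 = 10.06%

10.06


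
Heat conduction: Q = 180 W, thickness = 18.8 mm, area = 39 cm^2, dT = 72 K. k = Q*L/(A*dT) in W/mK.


k = 180*18.8/1000/(39/10000*72) = 12.05 W/mK

12.05


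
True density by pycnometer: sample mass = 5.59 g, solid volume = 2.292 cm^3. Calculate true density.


TD = 5.59 / 2.292 = 2.439 g/cm^3

2.439


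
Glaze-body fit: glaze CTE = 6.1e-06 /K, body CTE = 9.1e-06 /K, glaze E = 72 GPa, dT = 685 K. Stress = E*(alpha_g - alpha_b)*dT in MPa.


Stress = 72*1000*(6.1e-06 - 9.1e-06)*685 = -148.0 MPa

-148.0


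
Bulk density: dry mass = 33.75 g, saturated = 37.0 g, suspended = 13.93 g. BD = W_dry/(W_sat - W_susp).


BD = 33.75 / (37.0 - 13.93) = 33.75 / 23.07 = 1.463 g/cm^3

1.463


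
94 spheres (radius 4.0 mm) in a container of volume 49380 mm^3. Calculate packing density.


V_sphere = 4/3*pi*4.0^3 = 268.0826 mm^3
Total V = 94*268.0826 = 25199.7644 mm^3
PD = 25199.7644 / 49380 = 0.51

0.51


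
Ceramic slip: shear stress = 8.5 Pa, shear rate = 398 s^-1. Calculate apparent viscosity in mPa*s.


eta = tau/gamma * 1000 = 8.5/398 * 1000 = 21.4 mPa*s

21.4


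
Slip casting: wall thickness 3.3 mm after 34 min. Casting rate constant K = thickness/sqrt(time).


K = 3.3 / sqrt(34) = 3.3 / 5.831 = 0.566 mm/min^0.5

0.566


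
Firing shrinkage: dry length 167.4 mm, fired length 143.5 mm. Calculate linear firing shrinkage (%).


FS = (167.4 - 143.5) / 167.4 * 100 = 14.28%

14.28


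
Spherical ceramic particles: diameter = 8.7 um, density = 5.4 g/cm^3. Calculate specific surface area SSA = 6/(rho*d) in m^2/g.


SSA = 6 / (5.4 * 8.7) = 0.128 m^2/g

0.128


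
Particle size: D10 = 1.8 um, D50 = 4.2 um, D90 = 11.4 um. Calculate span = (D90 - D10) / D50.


Span = (11.4 - 1.8) / 4.2 = 9.6 / 4.2 = 2.286

2.286


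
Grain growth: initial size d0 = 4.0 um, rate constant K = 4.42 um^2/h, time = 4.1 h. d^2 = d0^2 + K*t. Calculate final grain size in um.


d^2 = 4.0^2 + 4.42*4.1 = 34.122
d = sqrt(34.122) = 5.84 um

5.84


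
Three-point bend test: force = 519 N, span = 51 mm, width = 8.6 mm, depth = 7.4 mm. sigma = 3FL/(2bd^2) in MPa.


sigma = 3*519*51/(2*8.6*7.4^2) = 84.3 MPa

84.3


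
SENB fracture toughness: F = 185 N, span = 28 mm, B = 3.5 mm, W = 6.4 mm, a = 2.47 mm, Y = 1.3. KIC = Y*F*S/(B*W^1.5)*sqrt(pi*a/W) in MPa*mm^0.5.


KIC = 1.3*185*28/(3.5*6.4^1.5)*sqrt(pi*2.47/6.4) = 130.85

130.85


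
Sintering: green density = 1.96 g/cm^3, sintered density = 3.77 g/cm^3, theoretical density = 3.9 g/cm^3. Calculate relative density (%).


Relative = 3.77 / 3.9 * 100 = 96.7%

96.7
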